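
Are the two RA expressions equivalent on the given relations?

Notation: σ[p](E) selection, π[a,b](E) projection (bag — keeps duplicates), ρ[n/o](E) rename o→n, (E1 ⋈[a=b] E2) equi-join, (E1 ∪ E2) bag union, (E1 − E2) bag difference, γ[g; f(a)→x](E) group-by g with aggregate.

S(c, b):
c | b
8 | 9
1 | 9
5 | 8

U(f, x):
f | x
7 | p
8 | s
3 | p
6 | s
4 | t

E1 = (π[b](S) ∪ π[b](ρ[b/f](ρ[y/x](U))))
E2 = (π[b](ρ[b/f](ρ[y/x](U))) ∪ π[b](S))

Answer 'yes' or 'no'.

E1 subexpression sizes:
  S → 3
  π[b](S) → 3
  U → 5
  ρ[y/x](U) → 5
  ρ[b/f](ρ[y/x](U)) → 5
  π[b](ρ[b/f](ρ[y/x](U))) → 5
  (π[b](S) ∪ π[b](ρ[b/f](ρ[y/x](U)))) → 8
E2 subexpression sizes:
  U → 5
  ρ[y/x](U) → 5
  ρ[b/f](ρ[y/x](U)) → 5
  π[b](ρ[b/f](ρ[y/x](U))) → 5
  S → 3
  π[b](S) → 3
  (π[b](ρ[b/f](ρ[y/x](U))) ∪ π[b](S)) → 8

E1 and E2 produce the same multiset:
b
3
4
6
7
8
8
9
9

yes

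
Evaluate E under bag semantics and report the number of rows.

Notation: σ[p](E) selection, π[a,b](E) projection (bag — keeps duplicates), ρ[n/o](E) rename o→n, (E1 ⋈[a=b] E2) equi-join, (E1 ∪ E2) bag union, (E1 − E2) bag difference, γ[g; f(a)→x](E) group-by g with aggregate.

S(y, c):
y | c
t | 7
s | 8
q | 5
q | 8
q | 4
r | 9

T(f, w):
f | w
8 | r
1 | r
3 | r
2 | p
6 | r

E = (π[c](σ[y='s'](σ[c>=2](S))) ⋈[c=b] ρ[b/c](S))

Stepwise |·|:
  S → 6
  σ[c>=2](S) → 6
  σ[y='s'](σ[c>=2](S)) → 1
  π[c](σ[y='s'](σ[c>=2](S))) → 1
  S → 6
  ρ[b/c](S) → 6
  (π[c](σ[y='s'](σ[c>=2](S))) ⋈[c=b] ρ[b/c](S)) → 2

|E| = 2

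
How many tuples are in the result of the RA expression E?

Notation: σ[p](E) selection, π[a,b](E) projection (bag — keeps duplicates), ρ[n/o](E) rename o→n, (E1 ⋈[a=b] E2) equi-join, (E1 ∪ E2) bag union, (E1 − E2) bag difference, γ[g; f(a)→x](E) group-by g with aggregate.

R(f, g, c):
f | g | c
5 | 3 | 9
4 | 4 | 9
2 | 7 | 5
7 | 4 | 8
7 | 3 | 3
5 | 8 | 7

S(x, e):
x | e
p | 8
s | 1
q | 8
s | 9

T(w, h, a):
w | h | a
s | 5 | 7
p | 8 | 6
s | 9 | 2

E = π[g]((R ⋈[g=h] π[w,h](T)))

Per-node cardinality:
  R → 6
  T → 3
  π[w,h](T) → 3
  (R ⋈[g=h] π[w,h](T)) → 1
  π[g]((R ⋈[g=h] π[w,h](T))) → 1

|E| = 1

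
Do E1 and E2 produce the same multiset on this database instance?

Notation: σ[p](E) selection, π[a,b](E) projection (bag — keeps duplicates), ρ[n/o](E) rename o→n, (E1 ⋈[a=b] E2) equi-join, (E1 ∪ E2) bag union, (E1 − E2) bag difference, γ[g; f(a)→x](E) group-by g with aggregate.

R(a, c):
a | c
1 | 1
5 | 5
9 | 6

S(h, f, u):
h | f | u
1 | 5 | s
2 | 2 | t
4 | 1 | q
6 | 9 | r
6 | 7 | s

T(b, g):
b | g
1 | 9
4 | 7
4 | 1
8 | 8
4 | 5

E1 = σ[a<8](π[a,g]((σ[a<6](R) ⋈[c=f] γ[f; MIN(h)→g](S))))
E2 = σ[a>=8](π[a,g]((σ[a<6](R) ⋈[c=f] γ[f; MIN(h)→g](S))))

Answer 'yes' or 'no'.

E1 stepwise |·|:
  R → 3
  σ[a<6](R) → 2
  S → 5
  γ[f; MIN(h)→g](S) → 5
  (σ[a<6](R) ⋈[c=f] γ[f; MIN(h)→g](S)) → 2
  π[a,g]((σ[a<6](R) ⋈[c=f] γ[f; MIN(h)→g](S))) → 2
  σ[a<8](π[a,g]((σ[a<6](R) ⋈[c=f] γ[f; MIN(h)→g](S)))) → 2
E2 stepwise |·|:
  R → 3
  σ[a<6](R) → 2
  S → 5
  γ[f; MIN(h)→g](S) → 5
  (σ[a<6](R) ⋈[c=f] γ[f; MIN(h)→g](S)) → 2
  π[a,g]((σ[a<6](R) ⋈[c=f] γ[f; MIN(h)→g](S))) → 2
  σ[a>=8](π[a,g]((σ[a<6](R) ⋈[c=f] γ[f; MIN(h)→g](S)))) → 0

E1 result:
a | g
1 | 4
5 | 1
E2 result:
a | g
(0 rows)
Witness: (5, 1) appears 1× in E1 but 0× in E2.

no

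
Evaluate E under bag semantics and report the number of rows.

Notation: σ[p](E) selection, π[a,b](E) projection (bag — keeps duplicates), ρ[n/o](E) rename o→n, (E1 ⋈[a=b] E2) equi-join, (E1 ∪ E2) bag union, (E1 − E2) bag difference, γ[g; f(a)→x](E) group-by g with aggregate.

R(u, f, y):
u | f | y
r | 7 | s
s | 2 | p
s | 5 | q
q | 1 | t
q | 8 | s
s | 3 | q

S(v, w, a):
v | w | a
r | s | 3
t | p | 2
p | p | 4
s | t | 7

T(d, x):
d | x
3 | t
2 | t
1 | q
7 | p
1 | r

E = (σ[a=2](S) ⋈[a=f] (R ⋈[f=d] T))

Subexpression sizes:
  S → 4
  σ[a=2](S) → 1
  R → 6
  T → 5
  (R ⋈[f=d] T) → 5
  (σ[a=2](S) ⋈[a=f] (R ⋈[f=d] T)) → 1

|E| = 1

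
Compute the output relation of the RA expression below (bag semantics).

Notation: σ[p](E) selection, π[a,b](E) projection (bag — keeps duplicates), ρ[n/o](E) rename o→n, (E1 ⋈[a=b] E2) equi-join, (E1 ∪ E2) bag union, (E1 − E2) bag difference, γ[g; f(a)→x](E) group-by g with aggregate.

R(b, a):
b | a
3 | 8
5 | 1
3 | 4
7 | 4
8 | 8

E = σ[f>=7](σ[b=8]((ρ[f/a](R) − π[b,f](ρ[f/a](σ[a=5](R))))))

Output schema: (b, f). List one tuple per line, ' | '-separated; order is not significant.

Row counts bottom-up:
  R → 5
  ρ[f/a](R) → 5
  R → 5
  σ[a=5](R) → 0
  ρ[f/a](σ[a=5](R)) → 0
  π[b,f](ρ[f/a](σ[a=5](R))) → 0
  (ρ[f/a](R) − π[b,f](ρ[f/a](σ[a=5](R)))) → 5
  σ[b=8]((ρ[f/a](R) − π[b,f](ρ[f/a](σ[a=5](R))))) → 1
  σ[f>=7](σ[b=8]((ρ[f/a](R) − π[b,f](ρ[f/a](σ[a=5](R)))))) → 1

== RESULT ==
b | f
8 | 8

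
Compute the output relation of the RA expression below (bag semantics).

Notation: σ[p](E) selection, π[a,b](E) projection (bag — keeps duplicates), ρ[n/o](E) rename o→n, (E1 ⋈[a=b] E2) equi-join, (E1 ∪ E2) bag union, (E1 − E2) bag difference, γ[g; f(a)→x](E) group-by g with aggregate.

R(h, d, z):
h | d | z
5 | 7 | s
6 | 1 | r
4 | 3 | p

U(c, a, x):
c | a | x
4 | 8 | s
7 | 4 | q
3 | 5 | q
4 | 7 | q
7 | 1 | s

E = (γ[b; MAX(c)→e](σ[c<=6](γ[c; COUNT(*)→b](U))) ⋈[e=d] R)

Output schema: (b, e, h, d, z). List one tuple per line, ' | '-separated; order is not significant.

Row counts bottom-up:
  U → 5
  γ[c; COUNT(*)→b](U) → 3
  σ[c<=6](γ[c; COUNT(*)→b](U)) → 2
  γ[b; MAX(c)→e](σ[c<=6](γ[c; COUNT(*)→b](U))) → 2
  R → 3
  (γ[b; MAX(c)→e](σ[c<=6](γ[c; COUNT(*)→b](U))) ⋈[e=d] R) → 1

== RESULT ==
b | e | h | d | z
1 | 3 | 4 | 3 | p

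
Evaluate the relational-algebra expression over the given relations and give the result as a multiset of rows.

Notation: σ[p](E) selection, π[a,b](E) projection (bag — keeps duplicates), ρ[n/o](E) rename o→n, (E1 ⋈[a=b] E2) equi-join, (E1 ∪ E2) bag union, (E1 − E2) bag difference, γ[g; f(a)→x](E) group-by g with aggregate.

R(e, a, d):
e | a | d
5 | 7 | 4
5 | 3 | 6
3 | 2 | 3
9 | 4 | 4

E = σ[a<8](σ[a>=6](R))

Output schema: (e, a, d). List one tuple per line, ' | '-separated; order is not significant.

Per-node cardinality:
  R → 4
  σ[a>=6](R) → 1
  σ[a<8](σ[a>=6](R)) → 1

== RESULT ==
e | a | d
5 | 7 | 4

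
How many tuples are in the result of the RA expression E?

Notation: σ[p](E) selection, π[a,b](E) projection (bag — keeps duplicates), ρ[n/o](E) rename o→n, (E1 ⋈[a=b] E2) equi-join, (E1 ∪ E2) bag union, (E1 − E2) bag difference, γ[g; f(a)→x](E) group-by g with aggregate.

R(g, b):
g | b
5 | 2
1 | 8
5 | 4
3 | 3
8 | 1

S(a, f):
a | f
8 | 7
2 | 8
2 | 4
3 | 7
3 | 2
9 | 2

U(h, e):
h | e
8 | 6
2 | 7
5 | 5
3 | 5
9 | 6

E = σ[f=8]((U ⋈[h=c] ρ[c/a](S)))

Row counts bottom-up:
  U → 5
  S → 6
  ρ[c/a](S) → 6
  (U ⋈[h=c] ρ[c/a](S)) → 6
  σ[f=8]((U ⋈[h=c] ρ[c/a](S))) → 1

|E| = 1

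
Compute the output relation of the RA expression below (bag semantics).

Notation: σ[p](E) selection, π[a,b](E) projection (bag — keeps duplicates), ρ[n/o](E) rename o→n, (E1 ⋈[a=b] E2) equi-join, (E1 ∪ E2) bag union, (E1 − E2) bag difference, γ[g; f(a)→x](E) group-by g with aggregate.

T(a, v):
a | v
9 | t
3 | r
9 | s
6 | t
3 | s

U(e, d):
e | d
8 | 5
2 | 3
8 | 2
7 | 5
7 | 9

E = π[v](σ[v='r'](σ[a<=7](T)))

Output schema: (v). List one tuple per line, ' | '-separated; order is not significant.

Stepwise |·|:
  T → 5
  σ[a<=7](T) → 3
  σ[v='r'](σ[a<=7](T)) → 1
  π[v](σ[v='r'](σ[a<=7](T))) → 1

== RESULT ==
v
r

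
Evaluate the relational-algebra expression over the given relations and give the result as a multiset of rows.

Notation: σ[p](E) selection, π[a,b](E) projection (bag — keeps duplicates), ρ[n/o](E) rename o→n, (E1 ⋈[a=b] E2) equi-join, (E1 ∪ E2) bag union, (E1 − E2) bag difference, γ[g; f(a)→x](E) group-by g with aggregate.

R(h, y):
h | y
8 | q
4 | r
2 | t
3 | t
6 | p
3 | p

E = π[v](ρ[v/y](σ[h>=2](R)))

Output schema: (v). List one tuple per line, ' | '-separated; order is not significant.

Subexpression sizes:
  R → 6
  σ[h>=2](R) → 6
  ρ[v/y](σ[h>=2](R)) → 6
  π[v](ρ[v/y](σ[h>=2](R))) → 6

== RESULT ==
v
p
p
q
r
t
t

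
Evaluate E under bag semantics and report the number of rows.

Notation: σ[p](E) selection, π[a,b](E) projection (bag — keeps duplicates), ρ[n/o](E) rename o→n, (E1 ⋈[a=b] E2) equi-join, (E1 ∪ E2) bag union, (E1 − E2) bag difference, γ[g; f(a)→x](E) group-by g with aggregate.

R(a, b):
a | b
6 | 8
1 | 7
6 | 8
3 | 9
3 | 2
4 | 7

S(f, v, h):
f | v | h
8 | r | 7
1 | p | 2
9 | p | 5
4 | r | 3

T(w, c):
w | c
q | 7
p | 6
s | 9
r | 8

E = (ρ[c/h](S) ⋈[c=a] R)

Subexpression sizes:
  S → 4
  ρ[c/h](S) → 4
  R → 6
  (ρ[c/h](S) ⋈[c=a] R) → 2

|E| = 2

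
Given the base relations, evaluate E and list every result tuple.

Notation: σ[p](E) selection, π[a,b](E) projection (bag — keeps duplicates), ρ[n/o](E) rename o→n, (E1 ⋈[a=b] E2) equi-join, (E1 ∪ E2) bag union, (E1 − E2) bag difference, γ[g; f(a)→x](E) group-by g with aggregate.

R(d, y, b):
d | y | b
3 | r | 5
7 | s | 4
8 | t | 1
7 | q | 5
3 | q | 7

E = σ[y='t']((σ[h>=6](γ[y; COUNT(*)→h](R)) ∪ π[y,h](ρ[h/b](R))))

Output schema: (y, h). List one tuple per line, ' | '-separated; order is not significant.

Row counts bottom-up:
  R → 5
  γ[y; COUNT(*)→h](R) → 4
  σ[h>=6](γ[y; COUNT(*)→h](R)) → 0
  R → 5
  ρ[h/b](R) → 5
  π[y,h](ρ[h/b](R)) → 5
  (σ[h>=6](γ[y; COUNT(*)→h](R)) ∪ π[y,h](ρ[h/b](R))) → 5
  σ[y='t']((σ[h>=6](γ[y; COUNT(*)→h](R)) ∪ π[y,h](ρ[h/b](R)))) → 1

== RESULT ==
y | h
t | 1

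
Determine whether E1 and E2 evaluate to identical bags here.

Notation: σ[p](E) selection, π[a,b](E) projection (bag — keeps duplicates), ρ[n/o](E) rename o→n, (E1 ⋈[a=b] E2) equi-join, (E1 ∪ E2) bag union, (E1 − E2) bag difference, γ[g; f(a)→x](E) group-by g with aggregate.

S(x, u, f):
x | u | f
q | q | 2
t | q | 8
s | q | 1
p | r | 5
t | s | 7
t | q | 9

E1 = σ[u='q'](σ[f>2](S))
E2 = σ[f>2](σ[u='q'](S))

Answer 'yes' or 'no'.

E1 stepwise |·|:
  S → 6
  σ[f>2](S) → 4
  σ[u='q'](σ[f>2](S)) → 2
E2 stepwise |·|:
  S → 6
  σ[u='q'](S) → 4
  σ[f>2](σ[u='q'](S)) → 2

E1 and E2 produce the same multiset:
x | u | f
t | q | 8
t | q | 9

yes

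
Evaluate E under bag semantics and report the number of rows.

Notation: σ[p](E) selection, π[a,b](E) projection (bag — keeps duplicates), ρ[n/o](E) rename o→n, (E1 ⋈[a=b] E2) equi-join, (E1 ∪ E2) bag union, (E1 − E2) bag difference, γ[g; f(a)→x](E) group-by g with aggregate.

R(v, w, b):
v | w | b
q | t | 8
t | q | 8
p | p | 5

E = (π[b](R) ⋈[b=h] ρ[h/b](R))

Stepwise |·|:
  R → 3
  π[b](R) → 3
  R → 3
  ρ[h/b](R) → 3
  (π[b](R) ⋈[b=h] ρ[h/b](R)) → 5

|E| = 5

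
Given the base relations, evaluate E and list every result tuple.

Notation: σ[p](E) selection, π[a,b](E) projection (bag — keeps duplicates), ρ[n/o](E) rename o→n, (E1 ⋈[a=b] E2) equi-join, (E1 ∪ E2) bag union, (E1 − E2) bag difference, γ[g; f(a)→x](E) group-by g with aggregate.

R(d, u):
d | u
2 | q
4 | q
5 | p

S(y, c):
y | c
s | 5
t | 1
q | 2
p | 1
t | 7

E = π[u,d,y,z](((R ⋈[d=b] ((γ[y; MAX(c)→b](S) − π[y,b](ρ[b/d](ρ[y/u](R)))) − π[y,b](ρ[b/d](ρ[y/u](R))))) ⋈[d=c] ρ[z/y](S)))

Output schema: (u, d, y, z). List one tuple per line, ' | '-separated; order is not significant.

Per-node cardinality:
  R → 3
  S → 5
  γ[y; MAX(c)→b](S) → 4
  R → 3
  ρ[y/u](R) → 3
  ρ[b/d](ρ[y/u](R)) → 3
  π[y,b](ρ[b/d](ρ[y/u](R))) → 3
  (γ[y; MAX(c)→b](S) − π[y,b](ρ[b/d](ρ[y/u](R)))) → 3
  R → 3
  ρ[y/u](R) → 3
  ρ[b/d](ρ[y/u](R)) → 3
  π[y,b](ρ[b/d](ρ[y/u](R))) → 3
  ((γ[y; MAX(c)→b](S) − π[y,b](ρ[b/d](ρ[y/u](R)))) − π[y,b](ρ[b/d](ρ[y/u](R)))) → 3
  (R ⋈[d=b] ((γ[y; MAX(c)→b](S) − π[y,b](ρ[b/d](ρ[y/u](R)))) − π[y,b](ρ[b/d](ρ[y/u](R))))) → 1
  S → 5
  ρ[z/y](S) → 5
  ((R ⋈[d=b] ((γ[y; MAX(c)→b](S) − π[y,b](ρ[b/d](ρ[y/u](R)))) − π[y,b](ρ[b/d](ρ[y/u](R))))) ⋈[d=c] ρ[z/y](S)) → 1
  π[u,d,y,z](((R ⋈[d=b] ((γ[y; MAX(c)→b](S) − π[y,b](ρ[b/d](ρ[y/u](R)))) − π[y,b](ρ[b/d](ρ[y/u](R))))) ⋈[d=c] ρ[z/y](S))) → 1

== RESULT ==
u | d | y | z
p | 5 | s | s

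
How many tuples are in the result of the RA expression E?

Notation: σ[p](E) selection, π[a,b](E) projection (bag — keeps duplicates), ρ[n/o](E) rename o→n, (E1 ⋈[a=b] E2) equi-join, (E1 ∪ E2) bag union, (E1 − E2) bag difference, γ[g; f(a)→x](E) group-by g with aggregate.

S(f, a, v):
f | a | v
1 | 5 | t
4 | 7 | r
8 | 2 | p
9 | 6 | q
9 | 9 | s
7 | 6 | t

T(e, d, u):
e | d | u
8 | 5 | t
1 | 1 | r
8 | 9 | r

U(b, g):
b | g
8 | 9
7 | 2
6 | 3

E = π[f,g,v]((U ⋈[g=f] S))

Row counts bottom-up:
  U → 3
  S → 6
  (U ⋈[g=f] S) → 2
  π[f,g,v]((U ⋈[g=f] S)) → 2

|E| = 2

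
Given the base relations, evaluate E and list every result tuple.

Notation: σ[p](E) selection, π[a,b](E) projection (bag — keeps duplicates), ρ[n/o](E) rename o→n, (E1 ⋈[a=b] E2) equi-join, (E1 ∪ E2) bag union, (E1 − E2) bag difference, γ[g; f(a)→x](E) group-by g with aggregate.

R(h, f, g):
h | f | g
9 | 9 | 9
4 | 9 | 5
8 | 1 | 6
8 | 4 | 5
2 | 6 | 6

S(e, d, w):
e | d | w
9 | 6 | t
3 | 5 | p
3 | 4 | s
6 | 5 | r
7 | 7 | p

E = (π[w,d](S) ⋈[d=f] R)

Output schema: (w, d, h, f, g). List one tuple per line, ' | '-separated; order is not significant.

Subexpression sizes:
  S → 5
  π[w,d](S) → 5
  R → 5
  (π[w,d](S) ⋈[d=f] R) → 2

== RESULT ==
w | d | h | f | g
s | 4 | 8 | 4 | 5
t | 6 | 2 | 6 | 6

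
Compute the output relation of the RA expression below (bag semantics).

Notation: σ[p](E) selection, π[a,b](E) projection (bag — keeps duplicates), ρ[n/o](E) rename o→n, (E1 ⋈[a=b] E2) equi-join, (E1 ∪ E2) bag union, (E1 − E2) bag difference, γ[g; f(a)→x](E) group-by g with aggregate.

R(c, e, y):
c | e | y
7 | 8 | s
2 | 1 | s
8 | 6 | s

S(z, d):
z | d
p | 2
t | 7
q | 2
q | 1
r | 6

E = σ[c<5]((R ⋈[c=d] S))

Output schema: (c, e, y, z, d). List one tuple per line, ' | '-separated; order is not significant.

Row counts bottom-up:
  R → 3
  S → 5
  (R ⋈[c=d] S) → 3
  σ[c<5]((R ⋈[c=d] S)) → 2

== RESULT ==
c | e | y | z | d
2 | 1 | s | p | 2
2 | 1 | s | q | 2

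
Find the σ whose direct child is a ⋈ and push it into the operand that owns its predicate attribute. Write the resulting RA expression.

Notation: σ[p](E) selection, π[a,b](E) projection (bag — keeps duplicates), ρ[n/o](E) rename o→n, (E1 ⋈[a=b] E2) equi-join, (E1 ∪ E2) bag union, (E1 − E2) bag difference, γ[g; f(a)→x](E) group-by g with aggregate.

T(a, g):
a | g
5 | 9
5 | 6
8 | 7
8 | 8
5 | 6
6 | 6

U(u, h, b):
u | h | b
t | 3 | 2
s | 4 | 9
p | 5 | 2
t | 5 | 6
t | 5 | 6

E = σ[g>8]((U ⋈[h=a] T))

σ filters on g, owned by the right side.
E' = (U ⋈[h=a] σ[g>8](T))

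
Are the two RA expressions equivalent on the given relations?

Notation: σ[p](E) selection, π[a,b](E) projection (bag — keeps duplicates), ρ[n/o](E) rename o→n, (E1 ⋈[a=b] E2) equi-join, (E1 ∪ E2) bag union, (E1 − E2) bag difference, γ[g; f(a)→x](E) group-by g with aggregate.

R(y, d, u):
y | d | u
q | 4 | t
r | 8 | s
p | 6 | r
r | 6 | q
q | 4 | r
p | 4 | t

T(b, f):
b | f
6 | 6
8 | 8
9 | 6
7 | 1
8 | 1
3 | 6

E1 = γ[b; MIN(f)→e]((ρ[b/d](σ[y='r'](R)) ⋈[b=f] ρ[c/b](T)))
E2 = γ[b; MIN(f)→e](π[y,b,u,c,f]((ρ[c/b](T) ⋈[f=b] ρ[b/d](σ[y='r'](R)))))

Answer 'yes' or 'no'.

E1 subexpression sizes:
  R → 6
  σ[y='r'](R) → 2
  ρ[b/d](σ[y='r'](R)) → 2
  T → 6
  ρ[c/b](T) → 6
  (ρ[b/d](σ[y='r'](R)) ⋈[b=f] ρ[c/b](T)) → 4
  γ[b; MIN(f)→e]((ρ[b/d](σ[y='r'](R)) ⋈[b=f] ρ[c/b](T))) → 2
E2 subexpression sizes:
  T → 6
  ρ[c/b](T) → 6
  R → 6
  σ[y='r'](R) → 2
  ρ[b/d](σ[y='r'](R)) → 2
  (ρ[c/b](T) ⋈[f=b] ρ[b/d](σ[y='r'](R))) → 4
  π[y,b,u,c,f]((ρ[c/b](T) ⋈[f=b] ρ[b/d](σ[y='r'](R)))) → 4
  γ[b; MIN(f)→e](π[y,b,u,c,f]((ρ[c/b](T) ⋈[f=b] ρ[b/d](σ[y='r'](R))))) → 2

E1 and E2 produce the same multiset:
b | e
6 | 6
8 | 8

yes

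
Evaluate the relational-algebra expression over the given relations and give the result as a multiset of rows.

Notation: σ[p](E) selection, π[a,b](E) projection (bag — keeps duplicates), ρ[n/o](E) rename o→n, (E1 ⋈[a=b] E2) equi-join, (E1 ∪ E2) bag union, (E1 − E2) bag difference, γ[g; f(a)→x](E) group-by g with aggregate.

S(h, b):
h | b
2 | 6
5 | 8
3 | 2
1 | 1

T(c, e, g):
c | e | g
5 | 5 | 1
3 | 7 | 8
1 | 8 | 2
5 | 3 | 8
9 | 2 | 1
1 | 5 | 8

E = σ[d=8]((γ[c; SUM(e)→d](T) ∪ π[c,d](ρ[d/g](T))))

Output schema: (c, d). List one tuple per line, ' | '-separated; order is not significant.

Subexpression sizes:
  T → 6
  γ[c; SUM(e)→d](T) → 4
  T → 6
  ρ[d/g](T) → 6
  π[c,d](ρ[d/g](T)) → 6
  (γ[c; SUM(e)→d](T) ∪ π[c,d](ρ[d/g](T))) → 10
  σ[d=8]((γ[c; SUM(e)→d](T) ∪ π[c,d](ρ[d/g](T)))) → 4

== RESULT ==
c | d
1 | 8
3 | 8
5 | 8
5 | 8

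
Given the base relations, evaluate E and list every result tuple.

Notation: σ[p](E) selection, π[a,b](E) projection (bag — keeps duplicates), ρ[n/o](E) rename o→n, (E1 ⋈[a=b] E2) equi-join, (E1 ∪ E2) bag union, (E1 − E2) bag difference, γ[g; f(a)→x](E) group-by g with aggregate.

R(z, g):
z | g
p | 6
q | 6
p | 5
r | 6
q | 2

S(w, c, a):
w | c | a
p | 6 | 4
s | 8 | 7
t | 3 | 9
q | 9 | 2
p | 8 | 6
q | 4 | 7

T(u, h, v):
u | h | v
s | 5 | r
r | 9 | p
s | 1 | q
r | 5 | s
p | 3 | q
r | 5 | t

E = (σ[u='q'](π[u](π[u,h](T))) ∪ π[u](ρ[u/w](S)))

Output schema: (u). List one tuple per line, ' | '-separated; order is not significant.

Subexpression sizes:
  T → 6
  π[u,h](T) → 6
  π[u](π[u,h](T)) → 6
  σ[u='q'](π[u](π[u,h](T))) → 0
  S → 6
  ρ[u/w](S) → 6
  π[u](ρ[u/w](S)) → 6
  (σ[u='q'](π[u](π[u,h](T))) ∪ π[u](ρ[u/w](S))) → 6

== RESULT ==
u
p
p
q
q
s
t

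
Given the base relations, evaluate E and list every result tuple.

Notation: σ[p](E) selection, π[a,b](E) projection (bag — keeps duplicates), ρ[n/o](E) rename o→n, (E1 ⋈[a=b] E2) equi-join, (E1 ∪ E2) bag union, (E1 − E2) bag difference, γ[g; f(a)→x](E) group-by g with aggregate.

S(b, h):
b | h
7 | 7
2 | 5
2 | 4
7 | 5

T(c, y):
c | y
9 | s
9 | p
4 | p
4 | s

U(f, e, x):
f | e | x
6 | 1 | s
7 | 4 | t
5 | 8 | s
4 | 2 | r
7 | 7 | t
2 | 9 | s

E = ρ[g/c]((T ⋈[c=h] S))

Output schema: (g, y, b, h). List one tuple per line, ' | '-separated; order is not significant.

Subexpression sizes:
  T → 4
  S → 4
  (T ⋈[c=h] S) → 2
  ρ[g/c]((T ⋈[c=h] S)) → 2

== RESULT ==
g | y | b | h
4 | p | 2 | 4
4 | s | 2 | 4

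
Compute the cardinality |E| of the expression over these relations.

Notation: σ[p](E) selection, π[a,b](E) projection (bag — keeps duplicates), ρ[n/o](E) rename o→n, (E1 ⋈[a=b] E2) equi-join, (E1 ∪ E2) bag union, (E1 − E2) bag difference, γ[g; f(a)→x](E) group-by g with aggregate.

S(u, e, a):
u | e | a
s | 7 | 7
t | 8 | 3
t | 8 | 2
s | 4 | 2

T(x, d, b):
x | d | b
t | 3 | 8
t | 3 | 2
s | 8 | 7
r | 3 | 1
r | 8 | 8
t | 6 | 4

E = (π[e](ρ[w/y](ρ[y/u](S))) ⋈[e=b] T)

Row counts bottom-up:
  S → 4
  ρ[y/u](S) → 4
  ρ[w/y](ρ[y/u](S)) → 4
  π[e](ρ[w/y](ρ[y/u](S))) → 4
  T → 6
  (π[e](ρ[w/y](ρ[y/u](S))) ⋈[e=b] T) → 6

|E| = 6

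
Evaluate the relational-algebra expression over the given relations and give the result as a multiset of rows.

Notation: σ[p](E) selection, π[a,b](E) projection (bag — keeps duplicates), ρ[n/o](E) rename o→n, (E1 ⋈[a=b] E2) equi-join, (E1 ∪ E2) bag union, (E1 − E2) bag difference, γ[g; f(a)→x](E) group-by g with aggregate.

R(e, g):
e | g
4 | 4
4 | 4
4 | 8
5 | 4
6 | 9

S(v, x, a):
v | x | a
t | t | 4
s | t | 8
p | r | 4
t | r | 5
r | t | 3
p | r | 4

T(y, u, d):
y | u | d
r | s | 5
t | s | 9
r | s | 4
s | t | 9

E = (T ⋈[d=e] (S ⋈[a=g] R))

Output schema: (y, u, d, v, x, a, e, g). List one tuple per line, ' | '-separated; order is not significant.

Subexpression sizes:
  T → 4
  S → 6
  R → 5
  (S ⋈[a=g] R) → 10
  (T ⋈[d=e] (S ⋈[a=g] R)) → 10

== RESULT ==
y | u | d | v | x | a | e | g
r | s | 4 | p | r | 4 | 4 | 4
r | s | 4 | p | r | 4 | 4 | 4
r | s | 4 | p | r | 4 | 4 | 4
r | s | 4 | p | r | 4 | 4 | 4
r | s | 4 | s | t | 8 | 4 | 8
r | s | 4 | t | t | 4 | 4 | 4
r | s | 4 | t | t | 4 | 4 | 4
r | s | 5 | p | r | 4 | 5 | 4
r | s | 5 | p | r | 4 | 5 | 4
r | s | 5 | t | t | 4 | 5 | 4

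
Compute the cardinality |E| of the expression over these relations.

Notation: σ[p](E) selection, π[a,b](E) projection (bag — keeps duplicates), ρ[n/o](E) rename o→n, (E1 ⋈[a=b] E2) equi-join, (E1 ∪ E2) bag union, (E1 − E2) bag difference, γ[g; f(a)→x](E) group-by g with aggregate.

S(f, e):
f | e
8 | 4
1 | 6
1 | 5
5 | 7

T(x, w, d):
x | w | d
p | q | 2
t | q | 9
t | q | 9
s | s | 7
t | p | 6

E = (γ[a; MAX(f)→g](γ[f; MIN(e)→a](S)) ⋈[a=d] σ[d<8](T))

Per-node cardinality:
  S → 4
  γ[f; MIN(e)→a](S) → 3
  γ[a; MAX(f)→g](γ[f; MIN(e)→a](S)) → 3
  T → 5
  σ[d<8](T) → 3
  (γ[a; MAX(f)→g](γ[f; MIN(e)→a](S)) ⋈[a=d] σ[d<8](T)) → 1

|E| = 1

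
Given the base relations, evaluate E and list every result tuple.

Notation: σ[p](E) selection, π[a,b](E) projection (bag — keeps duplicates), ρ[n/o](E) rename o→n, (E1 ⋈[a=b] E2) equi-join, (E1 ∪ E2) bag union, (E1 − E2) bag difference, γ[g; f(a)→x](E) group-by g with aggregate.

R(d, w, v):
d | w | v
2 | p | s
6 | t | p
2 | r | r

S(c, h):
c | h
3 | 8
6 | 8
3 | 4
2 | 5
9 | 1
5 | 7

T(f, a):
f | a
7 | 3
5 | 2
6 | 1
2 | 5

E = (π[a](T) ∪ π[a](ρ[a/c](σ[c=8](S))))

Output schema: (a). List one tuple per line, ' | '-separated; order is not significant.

Row counts bottom-up:
  T → 4
  π[a](T) → 4
  S → 6
  σ[c=8](S) → 0
  ρ[a/c](σ[c=8](S)) → 0
  π[a](ρ[a/c](σ[c=8](S))) → 0
  (π[a](T) ∪ π[a](ρ[a/c](σ[c=8](S)))) → 4

== RESULT ==
a
1
2
3
5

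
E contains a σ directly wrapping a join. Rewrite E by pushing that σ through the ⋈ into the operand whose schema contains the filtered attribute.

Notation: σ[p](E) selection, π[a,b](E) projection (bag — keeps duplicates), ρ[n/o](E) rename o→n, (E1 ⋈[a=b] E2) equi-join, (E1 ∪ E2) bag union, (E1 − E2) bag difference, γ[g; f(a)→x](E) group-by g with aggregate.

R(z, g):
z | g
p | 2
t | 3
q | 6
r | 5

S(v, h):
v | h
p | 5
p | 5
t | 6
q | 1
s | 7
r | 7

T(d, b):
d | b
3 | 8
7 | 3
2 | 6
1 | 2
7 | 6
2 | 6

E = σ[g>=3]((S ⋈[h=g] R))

σ filters on g, owned by the right side.
E' = (S ⋈[h=g] σ[g>=3](R))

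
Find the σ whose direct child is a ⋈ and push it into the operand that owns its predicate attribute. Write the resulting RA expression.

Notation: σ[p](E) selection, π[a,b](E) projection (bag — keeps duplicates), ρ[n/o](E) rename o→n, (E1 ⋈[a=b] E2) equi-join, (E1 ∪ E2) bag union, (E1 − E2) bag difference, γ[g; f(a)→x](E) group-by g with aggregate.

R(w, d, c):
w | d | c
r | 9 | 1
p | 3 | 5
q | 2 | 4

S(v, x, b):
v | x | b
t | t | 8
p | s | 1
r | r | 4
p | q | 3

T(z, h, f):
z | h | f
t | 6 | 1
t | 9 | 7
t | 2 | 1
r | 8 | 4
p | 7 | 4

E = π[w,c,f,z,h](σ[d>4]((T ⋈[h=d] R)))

σ filters on d, owned by the right side.
E' = π[w,c,f,z,h]((T ⋈[h=d] σ[d>4](R)))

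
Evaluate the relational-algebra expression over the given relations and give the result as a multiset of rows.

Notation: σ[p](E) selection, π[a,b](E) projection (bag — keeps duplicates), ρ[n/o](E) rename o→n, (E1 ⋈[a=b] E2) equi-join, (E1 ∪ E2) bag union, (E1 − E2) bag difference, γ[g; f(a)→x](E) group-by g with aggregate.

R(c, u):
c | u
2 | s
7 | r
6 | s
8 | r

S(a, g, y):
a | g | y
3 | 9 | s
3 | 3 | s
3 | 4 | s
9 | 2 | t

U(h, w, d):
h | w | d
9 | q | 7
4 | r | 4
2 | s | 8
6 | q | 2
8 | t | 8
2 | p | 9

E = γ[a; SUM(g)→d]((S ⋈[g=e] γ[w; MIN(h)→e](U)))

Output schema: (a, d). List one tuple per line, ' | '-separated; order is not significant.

Per-node cardinality:
  S → 4
  U → 6
  γ[w; MIN(h)→e](U) → 5
  (S ⋈[g=e] γ[w; MIN(h)→e](U)) → 3
  γ[a; SUM(g)→d]((S ⋈[g=e] γ[w; MIN(h)→e](U))) → 2

== RESULT ==
a | d
3 | 4
9 | 4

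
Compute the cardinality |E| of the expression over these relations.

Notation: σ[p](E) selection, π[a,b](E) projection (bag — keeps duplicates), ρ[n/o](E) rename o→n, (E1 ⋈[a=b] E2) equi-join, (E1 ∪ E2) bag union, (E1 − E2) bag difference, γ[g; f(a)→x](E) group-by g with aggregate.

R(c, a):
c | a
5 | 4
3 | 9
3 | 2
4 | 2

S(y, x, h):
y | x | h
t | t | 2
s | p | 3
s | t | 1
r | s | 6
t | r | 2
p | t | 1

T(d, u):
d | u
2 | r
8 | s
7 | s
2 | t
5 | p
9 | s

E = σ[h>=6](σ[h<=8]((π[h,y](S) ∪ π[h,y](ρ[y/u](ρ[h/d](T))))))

Stepwise |·|:
  S → 6
  π[h,y](S) → 6
  T → 6
  ρ[h/d](T) → 6
  ρ[y/u](ρ[h/d](T)) → 6
  π[h,y](ρ[y/u](ρ[h/d](T))) → 6
  (π[h,y](S) ∪ π[h,y](ρ[y/u](ρ[h/d](T)))) → 12
  σ[h<=8]((π[h,y](S) ∪ π[h,y](ρ[y/u](ρ[h/d](T))))) → 11
  σ[h>=6](σ[h<=8]((π[h,y](S) ∪ π[h,y](ρ[y/u](ρ[h/d](T)))))) → 3

|E| = 3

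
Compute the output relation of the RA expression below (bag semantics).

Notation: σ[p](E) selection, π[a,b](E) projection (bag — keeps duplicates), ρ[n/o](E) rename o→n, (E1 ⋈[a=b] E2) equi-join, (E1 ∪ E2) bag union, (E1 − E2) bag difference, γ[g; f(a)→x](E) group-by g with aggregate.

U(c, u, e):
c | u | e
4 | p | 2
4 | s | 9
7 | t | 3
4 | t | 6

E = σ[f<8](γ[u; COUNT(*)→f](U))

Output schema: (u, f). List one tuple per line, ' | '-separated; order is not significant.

Row counts bottom-up:
  U → 4
  γ[u; COUNT(*)→f](U) → 3
  σ[f<8](γ[u; COUNT(*)→f](U)) → 3

== RESULT ==
u | f
p | 1
s | 1
t | 2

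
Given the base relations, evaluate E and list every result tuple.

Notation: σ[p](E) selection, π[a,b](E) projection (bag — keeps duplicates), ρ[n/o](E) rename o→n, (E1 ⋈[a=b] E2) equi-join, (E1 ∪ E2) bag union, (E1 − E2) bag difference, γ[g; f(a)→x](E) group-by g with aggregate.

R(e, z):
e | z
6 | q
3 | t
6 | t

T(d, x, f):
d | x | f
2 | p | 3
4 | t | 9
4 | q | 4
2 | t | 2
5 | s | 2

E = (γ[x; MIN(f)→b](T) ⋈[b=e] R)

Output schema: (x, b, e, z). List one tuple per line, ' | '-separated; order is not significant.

Stepwise |·|:
  T → 5
  γ[x; MIN(f)→b](T) → 4
  R → 3
  (γ[x; MIN(f)→b](T) ⋈[b=e] R) → 1

== RESULT ==
x | b | e | z
p | 3 | 3 | t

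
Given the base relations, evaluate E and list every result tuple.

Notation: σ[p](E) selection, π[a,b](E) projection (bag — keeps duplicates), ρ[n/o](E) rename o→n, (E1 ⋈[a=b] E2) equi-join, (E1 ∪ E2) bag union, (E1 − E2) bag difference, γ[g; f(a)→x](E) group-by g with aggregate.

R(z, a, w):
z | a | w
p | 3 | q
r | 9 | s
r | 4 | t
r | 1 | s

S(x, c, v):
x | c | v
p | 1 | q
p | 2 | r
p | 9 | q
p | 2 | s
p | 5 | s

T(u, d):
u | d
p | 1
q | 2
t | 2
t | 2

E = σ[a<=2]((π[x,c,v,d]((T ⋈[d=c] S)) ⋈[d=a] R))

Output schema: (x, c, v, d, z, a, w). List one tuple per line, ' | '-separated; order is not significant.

Stepwise |·|:
  T → 4
  S → 5
  (T ⋈[d=c] S) → 7
  π[x,c,v,d]((T ⋈[d=c] S)) → 7
  R → 4
  (π[x,c,v,d]((T ⋈[d=c] S)) ⋈[d=a] R) → 1
  σ[a<=2]((π[x,c,v,d]((T ⋈[d=c] S)) ⋈[d=a] R)) → 1

== RESULT ==
x | c | v | d | z | a | w
p | 1 | q | 1 | r | 1 | s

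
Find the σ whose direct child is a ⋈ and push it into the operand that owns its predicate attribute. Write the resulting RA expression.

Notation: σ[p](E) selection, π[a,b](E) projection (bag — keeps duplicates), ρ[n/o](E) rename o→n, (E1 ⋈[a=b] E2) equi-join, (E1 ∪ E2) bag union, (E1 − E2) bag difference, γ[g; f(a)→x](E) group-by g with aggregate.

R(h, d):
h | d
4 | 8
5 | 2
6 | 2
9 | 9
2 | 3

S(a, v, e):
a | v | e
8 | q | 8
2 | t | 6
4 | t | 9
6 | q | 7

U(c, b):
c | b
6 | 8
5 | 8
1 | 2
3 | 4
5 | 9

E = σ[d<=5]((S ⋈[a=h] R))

σ filters on d, owned by the right side.
E' = (S ⋈[a=h] σ[d<=5](R))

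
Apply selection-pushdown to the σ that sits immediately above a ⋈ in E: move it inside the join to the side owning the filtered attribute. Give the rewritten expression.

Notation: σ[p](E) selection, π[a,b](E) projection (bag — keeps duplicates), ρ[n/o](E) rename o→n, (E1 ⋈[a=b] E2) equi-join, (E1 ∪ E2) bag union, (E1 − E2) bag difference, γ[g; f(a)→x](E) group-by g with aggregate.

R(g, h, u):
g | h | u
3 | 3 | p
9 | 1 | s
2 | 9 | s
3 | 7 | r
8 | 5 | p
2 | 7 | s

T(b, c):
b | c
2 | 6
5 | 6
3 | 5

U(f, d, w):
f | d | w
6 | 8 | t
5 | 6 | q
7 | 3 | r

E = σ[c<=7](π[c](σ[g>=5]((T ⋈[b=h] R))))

σ filters on g, owned by the right side.
E' = σ[c<=7](π[c]((T ⋈[b=h] σ[g>=5](R))))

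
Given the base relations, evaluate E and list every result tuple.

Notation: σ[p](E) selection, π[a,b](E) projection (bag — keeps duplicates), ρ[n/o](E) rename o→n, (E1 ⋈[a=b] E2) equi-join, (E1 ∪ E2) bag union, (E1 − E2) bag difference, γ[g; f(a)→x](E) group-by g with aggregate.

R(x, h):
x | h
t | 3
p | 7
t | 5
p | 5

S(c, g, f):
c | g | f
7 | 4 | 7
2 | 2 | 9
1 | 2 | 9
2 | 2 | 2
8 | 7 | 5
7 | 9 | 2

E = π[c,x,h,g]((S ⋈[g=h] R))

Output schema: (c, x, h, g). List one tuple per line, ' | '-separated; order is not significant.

Per-node cardinality:
  S → 6
  R → 4
  (S ⋈[g=h] R) → 1
  π[c,x,h,g]((S ⋈[g=h] R)) → 1

== RESULT ==
c | x | h | g
8 | p | 7 | 7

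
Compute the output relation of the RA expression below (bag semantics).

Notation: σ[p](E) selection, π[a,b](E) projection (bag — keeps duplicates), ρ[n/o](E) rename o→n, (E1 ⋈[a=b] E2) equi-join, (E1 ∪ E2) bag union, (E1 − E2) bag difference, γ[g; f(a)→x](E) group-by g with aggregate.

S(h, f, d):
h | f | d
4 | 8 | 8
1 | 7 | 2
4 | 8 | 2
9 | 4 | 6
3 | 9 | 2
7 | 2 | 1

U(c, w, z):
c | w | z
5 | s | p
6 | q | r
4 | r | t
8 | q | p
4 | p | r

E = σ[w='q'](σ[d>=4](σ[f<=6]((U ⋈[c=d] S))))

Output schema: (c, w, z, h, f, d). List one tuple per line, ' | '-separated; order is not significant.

Per-node cardinality:
  U → 5
  S → 6
  (U ⋈[c=d] S) → 2
  σ[f<=6]((U ⋈[c=d] S)) → 1
  σ[d>=4](σ[f<=6]((U ⋈[c=d] S))) → 1
  σ[w='q'](σ[d>=4](σ[f<=6]((U ⋈[c=d] S)))) → 1

== RESULT ==
c | w | z | h | f | d
6 | q | r | 9 | 4 | 6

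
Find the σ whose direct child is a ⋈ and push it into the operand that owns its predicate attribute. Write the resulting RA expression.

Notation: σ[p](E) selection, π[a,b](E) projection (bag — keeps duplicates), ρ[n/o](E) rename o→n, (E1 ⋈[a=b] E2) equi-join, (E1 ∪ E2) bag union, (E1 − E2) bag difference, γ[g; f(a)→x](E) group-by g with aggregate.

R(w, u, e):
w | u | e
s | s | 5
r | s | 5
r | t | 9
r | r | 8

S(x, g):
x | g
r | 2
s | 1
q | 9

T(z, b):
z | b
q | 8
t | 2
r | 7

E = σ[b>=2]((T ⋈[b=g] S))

σ filters on b, owned by the left side.
E' = (σ[b>=2](T) ⋈[b=g] S)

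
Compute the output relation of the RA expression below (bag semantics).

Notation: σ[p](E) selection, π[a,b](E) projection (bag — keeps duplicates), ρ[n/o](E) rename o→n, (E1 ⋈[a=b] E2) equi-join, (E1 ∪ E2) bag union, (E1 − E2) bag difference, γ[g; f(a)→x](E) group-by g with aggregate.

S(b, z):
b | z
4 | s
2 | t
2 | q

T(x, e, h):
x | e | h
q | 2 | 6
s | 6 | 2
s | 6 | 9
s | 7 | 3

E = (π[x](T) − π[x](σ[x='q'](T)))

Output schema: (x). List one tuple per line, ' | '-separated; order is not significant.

Stepwise |·|:
  T → 4
  π[x](T) → 4
  T → 4
  σ[x='q'](T) → 1
  π[x](σ[x='q'](T)) → 1
  (π[x](T) − π[x](σ[x='q'](T))) → 3

== RESULT ==
x
s
s
s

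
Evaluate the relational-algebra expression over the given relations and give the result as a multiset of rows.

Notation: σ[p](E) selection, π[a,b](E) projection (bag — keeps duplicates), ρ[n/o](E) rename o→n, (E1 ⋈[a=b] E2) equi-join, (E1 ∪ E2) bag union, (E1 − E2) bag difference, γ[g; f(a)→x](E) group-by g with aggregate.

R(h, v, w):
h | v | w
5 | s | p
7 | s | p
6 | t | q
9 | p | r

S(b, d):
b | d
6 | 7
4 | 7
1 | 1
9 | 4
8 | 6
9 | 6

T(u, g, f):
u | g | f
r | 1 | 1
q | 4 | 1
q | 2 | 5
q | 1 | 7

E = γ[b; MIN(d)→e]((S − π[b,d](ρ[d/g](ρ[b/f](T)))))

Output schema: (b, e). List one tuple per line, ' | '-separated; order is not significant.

Stepwise |·|:
  S → 6
  T → 4
  ρ[b/f](T) → 4
  ρ[d/g](ρ[b/f](T)) → 4
  π[b,d](ρ[d/g](ρ[b/f](T))) → 4
  (S − π[b,d](ρ[d/g](ρ[b/f](T)))) → 5
  γ[b; MIN(d)→e]((S − π[b,d](ρ[d/g](ρ[b/f](T))))) → 4

== RESULT ==
b | e
4 | 7
6 | 7
8 | 6
9 | 4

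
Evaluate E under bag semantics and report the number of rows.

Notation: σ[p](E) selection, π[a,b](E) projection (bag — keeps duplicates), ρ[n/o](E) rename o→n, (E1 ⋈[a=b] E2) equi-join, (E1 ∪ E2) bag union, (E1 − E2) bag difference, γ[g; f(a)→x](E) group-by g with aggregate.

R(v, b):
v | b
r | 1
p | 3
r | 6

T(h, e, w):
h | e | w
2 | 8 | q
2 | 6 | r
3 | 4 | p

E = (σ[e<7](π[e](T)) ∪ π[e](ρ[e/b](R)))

Row counts bottom-up:
  T → 3
  π[e](T) → 3
  σ[e<7](π[e](T)) → 2
  R → 3
  ρ[e/b](R) → 3
  π[e](ρ[e/b](R)) → 3
  (σ[e<7](π[e](T)) ∪ π[e](ρ[e/b](R))) → 5

|E| = 5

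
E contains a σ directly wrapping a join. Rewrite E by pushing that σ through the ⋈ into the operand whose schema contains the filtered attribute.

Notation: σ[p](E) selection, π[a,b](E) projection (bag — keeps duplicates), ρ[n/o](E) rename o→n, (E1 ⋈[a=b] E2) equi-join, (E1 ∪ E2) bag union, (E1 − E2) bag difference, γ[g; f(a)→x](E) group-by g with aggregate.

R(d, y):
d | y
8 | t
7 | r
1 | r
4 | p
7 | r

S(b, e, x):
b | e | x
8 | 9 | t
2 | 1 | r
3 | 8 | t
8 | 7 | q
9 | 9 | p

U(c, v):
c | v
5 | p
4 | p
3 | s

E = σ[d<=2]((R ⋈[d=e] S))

σ filters on d, owned by the left side.
E' = (σ[d<=2](R) ⋈[d=e] S)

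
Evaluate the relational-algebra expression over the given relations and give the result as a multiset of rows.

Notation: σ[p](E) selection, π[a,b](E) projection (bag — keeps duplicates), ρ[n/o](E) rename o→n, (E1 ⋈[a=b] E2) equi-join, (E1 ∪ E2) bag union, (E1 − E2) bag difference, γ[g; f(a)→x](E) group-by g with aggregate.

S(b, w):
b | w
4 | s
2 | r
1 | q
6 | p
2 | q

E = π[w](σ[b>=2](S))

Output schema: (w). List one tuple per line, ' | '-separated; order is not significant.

Row counts bottom-up:
  S → 5
  σ[b>=2](S) → 4
  π[w](σ[b>=2](S)) → 4

== RESULT ==
w
p
q
r
s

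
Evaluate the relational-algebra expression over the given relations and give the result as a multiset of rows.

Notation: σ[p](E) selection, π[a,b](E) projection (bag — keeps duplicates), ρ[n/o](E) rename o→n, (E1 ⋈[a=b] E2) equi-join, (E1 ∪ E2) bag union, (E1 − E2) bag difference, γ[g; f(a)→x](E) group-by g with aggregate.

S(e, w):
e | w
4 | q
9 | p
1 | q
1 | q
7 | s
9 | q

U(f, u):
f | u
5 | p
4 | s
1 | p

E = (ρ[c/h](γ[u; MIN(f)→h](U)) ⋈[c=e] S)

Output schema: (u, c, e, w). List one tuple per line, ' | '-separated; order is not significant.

Subexpression sizes:
  U → 3
  γ[u; MIN(f)→h](U) → 2
  ρ[c/h](γ[u; MIN(f)→h](U)) → 2
  S → 6
  (ρ[c/h](γ[u; MIN(f)→h](U)) ⋈[c=e] S) → 3

== RESULT ==
u | c | e | w
p | 1 | 1 | q
p | 1 | 1 | q
s | 4 | 4 | q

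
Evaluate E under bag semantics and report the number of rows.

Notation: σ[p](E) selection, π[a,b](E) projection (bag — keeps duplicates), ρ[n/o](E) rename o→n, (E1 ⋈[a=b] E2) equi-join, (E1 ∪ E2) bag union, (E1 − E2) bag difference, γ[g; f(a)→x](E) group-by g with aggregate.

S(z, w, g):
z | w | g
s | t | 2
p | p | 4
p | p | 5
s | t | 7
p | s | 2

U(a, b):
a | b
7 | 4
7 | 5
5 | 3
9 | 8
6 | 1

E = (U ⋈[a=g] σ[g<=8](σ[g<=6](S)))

Subexpression sizes:
  U → 5
  S → 5
  σ[g<=6](S) → 4
  σ[g<=8](σ[g<=6](S)) → 4
  (U ⋈[a=g] σ[g<=8](σ[g<=6](S))) → 1

|E| = 1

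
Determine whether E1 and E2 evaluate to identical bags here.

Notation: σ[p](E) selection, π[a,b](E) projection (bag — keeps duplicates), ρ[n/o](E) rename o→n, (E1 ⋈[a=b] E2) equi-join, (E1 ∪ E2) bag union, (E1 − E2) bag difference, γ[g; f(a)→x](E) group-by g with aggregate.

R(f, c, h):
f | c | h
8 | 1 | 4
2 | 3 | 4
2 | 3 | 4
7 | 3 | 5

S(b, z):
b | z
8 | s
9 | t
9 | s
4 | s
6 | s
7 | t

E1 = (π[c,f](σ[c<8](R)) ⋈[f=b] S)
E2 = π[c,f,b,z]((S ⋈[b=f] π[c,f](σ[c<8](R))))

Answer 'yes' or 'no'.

E1 stepwise |·|:
  R → 4
  σ[c<8](R) → 4
  π[c,f](σ[c<8](R)) → 4
  S → 6
  (π[c,f](σ[c<8](R)) ⋈[f=b] S) → 2
E2 stepwise |·|:
  S → 6
  R → 4
  σ[c<8](R) → 4
  π[c,f](σ[c<8](R)) → 4
  (S ⋈[b=f] π[c,f](σ[c<8](R))) → 2
  π[c,f,b,z]((S ⋈[b=f] π[c,f](σ[c<8](R)))) → 2

E1 and E2 produce the same multiset:
c | f | b | z
1 | 8 | 8 | s
3 | 7 | 7 | t

yes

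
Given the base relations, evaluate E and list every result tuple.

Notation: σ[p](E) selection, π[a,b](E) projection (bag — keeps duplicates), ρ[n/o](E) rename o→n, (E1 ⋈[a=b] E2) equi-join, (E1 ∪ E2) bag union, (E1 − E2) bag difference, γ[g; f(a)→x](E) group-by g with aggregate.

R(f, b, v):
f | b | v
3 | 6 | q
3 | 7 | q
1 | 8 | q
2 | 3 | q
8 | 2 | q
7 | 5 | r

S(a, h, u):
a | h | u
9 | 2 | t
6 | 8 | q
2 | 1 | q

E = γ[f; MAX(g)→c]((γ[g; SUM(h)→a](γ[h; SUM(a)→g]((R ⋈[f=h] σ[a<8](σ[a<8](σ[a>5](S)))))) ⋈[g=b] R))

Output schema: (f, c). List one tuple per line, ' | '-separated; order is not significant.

Subexpression sizes:
  R → 6
  S → 3
  σ[a>5](S) → 2
  σ[a<8](σ[a>5](S)) → 1
  σ[a<8](σ[a<8](σ[a>5](S))) → 1
  (R ⋈[f=h] σ[a<8](σ[a<8](σ[a>5](S)))) → 1
  γ[h; SUM(a)→g]((R ⋈[f=h] σ[a<8](σ[a<8](σ[a>5](S))))) → 1
  γ[g; SUM(h)→a](γ[h; SUM(a)→g]((R ⋈[f=h] σ[a<8](σ[a<8](σ[a>5](S)))))) → 1
  R → 6
  (γ[g; SUM(h)→a](γ[h; SUM(a)→g]((R ⋈[f=h] σ[a<8](σ[a<8](σ[a>5](S)))))) ⋈[g=b] R) → 1
  γ[f; MAX(g)→c]((γ[g; SUM(h)→a](γ[h; SUM(a)→g]((R ⋈[f=h] σ[a<8](σ[a<8](σ[a>5](S)))))) ⋈[g=b] R)) → 1

== RESULT ==
f | c
3 | 6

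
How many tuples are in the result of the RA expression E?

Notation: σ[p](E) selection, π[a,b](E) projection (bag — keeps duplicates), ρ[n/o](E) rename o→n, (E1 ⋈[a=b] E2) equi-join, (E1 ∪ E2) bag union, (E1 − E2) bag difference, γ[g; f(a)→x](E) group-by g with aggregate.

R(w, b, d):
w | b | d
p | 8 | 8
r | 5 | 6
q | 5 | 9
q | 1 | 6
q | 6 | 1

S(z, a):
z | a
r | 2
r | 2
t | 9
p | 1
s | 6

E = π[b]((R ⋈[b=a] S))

Row counts bottom-up:
  R → 5
  S → 5
  (R ⋈[b=a] S) → 2
  π[b]((R ⋈[b=a] S)) → 2

|E| = 2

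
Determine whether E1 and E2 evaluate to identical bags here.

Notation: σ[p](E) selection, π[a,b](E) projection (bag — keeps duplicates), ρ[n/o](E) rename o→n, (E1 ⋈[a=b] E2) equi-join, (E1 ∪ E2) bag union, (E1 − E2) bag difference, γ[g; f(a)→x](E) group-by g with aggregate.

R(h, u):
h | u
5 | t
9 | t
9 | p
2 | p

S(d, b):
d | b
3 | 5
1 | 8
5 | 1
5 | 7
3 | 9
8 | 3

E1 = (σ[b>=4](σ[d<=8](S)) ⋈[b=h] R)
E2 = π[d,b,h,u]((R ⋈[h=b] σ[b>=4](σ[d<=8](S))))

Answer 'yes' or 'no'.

E1 row counts bottom-up:
  S → 6
  σ[d<=8](S) → 6
  σ[b>=4](σ[d<=8](S)) → 4
  R → 4
  (σ[b>=4](σ[d<=8](S)) ⋈[b=h] R) → 3
E2 row counts bottom-up:
  R → 4
  S → 6
  σ[d<=8](S) → 6
  σ[b>=4](σ[d<=8](S)) → 4
  (R ⋈[h=b] σ[b>=4](σ[d<=8](S))) → 3
  π[d,b,h,u]((R ⋈[h=b] σ[b>=4](σ[d<=8](S)))) → 3

E1 and E2 produce the same multiset:
d | b | h | u
3 | 5 | 5 | t
3 | 9 | 9 | p
3 | 9 | 9 | t

yes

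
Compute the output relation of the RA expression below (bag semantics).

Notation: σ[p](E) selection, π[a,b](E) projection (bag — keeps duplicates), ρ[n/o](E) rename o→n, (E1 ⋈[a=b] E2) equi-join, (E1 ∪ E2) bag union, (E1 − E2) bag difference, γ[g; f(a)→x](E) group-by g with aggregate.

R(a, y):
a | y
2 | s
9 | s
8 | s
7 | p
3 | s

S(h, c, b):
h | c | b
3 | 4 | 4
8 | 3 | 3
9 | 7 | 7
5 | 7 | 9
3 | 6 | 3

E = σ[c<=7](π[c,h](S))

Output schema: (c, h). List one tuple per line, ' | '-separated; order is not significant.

Subexpression sizes:
  S → 5
  π[c,h](S) → 5
  σ[c<=7](π[c,h](S)) → 5

== RESULT ==
c | h
3 | 8
4 | 3
6 | 3
7 | 5
7 | 9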